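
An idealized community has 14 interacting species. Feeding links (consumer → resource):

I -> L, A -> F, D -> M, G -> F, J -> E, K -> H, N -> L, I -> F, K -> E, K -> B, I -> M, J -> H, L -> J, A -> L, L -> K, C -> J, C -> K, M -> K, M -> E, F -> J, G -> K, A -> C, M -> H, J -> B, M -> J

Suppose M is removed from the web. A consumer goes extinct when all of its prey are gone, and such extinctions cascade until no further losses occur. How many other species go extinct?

Remove M.
Round 1: D (all prey gone) → extinct.
No further losses. Total secondary extinctions: 1.

1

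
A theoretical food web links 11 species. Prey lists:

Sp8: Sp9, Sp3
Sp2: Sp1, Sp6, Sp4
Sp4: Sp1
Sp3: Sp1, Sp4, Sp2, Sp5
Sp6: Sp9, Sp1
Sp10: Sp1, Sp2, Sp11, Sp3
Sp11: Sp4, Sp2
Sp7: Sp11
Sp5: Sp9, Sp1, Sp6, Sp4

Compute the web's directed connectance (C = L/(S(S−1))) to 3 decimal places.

The web has S = 11 species and L = 23 feeding links.
C = L / (S(S−1)) = 23 / 110 = 0.2091 ≈ 0.209.

C = 0.209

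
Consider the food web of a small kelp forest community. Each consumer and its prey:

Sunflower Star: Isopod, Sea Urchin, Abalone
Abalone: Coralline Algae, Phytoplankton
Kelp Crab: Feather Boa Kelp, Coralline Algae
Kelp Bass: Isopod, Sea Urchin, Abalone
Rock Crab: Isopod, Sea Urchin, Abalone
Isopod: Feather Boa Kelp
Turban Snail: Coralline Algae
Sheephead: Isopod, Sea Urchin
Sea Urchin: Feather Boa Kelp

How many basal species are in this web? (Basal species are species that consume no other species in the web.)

3

Basal species (no prey listed): Feather Boa Kelp, Coralline Algae, Phytoplankton.
Count: 3.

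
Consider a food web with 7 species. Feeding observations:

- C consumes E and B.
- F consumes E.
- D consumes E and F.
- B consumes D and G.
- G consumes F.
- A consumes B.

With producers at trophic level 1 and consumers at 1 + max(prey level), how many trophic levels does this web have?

Producers (level 1): E.
E → F → D → B → A gives A level 5.
No species has a prey at level 5, so no species reaches level 6.

5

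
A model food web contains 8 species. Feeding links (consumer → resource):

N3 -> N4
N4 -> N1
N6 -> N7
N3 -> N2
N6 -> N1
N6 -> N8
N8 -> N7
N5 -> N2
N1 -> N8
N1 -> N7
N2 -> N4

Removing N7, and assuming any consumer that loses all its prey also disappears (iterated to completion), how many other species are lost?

Remove N7.
Round 1: N8 (all prey gone) → extinct.
Round 2: N1 (all prey gone) → extinct.
Round 3: N6 (all prey gone), N4 (all prey gone) → extinct.
Round 4: N2 (all prey gone) → extinct.
Round 5: N3 (all prey gone), N5 (all prey gone) → extinct.
No further losses. Total secondary extinctions: 7.

7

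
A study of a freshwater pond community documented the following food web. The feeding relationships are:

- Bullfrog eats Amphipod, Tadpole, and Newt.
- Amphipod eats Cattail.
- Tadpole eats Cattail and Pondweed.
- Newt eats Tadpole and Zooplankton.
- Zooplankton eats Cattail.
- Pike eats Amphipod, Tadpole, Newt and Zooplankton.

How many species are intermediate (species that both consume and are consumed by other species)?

Intermediate species (has both prey and predators): Amphipod, Tadpole, Zooplankton, Newt.
Count: 4.

4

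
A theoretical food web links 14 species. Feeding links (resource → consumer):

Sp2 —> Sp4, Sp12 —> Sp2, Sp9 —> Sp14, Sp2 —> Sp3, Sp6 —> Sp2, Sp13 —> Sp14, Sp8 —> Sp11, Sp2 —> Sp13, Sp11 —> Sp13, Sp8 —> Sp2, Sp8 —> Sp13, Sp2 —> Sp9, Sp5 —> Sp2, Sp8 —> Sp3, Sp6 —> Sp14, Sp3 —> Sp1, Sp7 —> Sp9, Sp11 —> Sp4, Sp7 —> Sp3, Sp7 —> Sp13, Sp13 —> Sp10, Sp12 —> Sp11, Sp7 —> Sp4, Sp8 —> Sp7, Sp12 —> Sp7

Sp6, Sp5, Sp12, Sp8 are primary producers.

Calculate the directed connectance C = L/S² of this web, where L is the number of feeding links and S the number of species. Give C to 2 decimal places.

C = 0.13

The web has S = 14 species and L = 25 feeding links.
C = L / S² = 25 / 196 = 0.1276 ≈ 0.13.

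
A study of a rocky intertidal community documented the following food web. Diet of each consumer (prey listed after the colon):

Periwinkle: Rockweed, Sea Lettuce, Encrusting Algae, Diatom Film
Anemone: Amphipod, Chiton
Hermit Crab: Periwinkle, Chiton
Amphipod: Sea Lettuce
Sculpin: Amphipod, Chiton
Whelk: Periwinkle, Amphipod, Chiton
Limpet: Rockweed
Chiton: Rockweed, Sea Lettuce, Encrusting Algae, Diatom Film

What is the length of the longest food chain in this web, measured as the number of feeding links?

One longest chain: Rockweed → Periwinkle → Whelk.
It has 3 species and 2 links.

2 links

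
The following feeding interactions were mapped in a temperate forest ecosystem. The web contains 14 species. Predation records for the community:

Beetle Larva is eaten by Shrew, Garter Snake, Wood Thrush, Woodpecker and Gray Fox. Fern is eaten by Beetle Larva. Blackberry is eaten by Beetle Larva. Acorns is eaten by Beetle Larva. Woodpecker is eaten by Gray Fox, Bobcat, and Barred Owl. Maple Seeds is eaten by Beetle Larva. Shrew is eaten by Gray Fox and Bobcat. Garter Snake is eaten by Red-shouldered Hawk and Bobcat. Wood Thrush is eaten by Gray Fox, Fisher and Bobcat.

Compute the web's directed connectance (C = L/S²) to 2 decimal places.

The web has S = 14 species and L = 19 feeding links.
C = L / S² = 19 / 196 = 0.0969 ≈ 0.10.

C = 0.10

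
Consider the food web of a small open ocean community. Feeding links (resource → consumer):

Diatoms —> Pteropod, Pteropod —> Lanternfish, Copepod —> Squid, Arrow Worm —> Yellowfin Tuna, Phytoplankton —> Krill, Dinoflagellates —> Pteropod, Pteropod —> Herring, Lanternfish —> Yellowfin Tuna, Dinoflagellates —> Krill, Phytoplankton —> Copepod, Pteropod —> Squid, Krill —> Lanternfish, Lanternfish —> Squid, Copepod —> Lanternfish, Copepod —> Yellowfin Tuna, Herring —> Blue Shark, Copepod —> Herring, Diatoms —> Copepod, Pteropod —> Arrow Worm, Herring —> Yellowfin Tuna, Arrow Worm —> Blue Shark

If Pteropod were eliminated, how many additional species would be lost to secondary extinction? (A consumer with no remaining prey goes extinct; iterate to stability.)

1

Remove Pteropod.
Round 1: Arrow Worm (all prey gone) → extinct.
No further losses. Total secondary extinctions: 1.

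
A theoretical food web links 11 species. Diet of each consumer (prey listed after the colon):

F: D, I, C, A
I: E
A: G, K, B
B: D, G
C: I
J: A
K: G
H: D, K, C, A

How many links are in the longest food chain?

One longest chain: G → K → A → J.
It has 4 species and 3 links.

3 links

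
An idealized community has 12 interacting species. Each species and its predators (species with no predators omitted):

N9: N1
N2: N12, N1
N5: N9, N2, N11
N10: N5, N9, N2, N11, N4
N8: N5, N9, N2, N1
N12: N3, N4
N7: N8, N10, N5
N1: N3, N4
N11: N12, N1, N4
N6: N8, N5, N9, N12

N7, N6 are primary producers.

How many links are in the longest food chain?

5 links

One longest chain: N7 → N8 → N5 → N2 → N12 → N3.
It has 6 species and 5 links.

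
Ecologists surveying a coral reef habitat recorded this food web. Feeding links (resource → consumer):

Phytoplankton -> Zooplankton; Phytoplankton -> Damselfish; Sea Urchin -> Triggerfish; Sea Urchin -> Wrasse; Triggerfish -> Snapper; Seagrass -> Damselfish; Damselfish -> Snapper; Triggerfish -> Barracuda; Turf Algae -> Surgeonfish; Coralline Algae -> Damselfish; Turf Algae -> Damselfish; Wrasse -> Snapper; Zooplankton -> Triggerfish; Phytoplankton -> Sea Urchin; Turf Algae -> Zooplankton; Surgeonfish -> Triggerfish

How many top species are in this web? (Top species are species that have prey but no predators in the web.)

2

Top species (has prey, but nothing eats it): Snapper, Barracuda.
Count: 2.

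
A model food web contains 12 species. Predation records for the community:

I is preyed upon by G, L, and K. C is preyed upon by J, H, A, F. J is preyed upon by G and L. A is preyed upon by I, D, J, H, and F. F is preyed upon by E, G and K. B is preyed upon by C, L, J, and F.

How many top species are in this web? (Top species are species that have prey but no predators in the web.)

6

Top species (has prey, but nothing eats it): H, D, G, L, E, K.
Count: 6.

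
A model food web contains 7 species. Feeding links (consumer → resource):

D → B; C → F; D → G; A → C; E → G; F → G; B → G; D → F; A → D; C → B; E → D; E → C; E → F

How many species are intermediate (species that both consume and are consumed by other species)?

Intermediate species (has both prey and predators): F, B, C, D.
Count: 4.

4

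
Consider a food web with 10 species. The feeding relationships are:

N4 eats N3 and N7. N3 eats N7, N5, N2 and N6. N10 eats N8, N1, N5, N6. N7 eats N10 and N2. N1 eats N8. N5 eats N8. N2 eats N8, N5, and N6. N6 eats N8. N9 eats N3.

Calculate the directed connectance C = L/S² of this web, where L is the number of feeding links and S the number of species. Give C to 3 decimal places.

C = 0.190

The web has S = 10 species and L = 19 feeding links.
C = L / S² = 19 / 100 = 0.1900 ≈ 0.190.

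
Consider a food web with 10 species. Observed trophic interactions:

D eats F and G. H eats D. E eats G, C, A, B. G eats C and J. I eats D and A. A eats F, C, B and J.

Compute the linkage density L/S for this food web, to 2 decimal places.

There are L = 15 links among S = 10 species.
L/S = 15/10 = 1.5000 ≈ 1.50.

L/S = 1.50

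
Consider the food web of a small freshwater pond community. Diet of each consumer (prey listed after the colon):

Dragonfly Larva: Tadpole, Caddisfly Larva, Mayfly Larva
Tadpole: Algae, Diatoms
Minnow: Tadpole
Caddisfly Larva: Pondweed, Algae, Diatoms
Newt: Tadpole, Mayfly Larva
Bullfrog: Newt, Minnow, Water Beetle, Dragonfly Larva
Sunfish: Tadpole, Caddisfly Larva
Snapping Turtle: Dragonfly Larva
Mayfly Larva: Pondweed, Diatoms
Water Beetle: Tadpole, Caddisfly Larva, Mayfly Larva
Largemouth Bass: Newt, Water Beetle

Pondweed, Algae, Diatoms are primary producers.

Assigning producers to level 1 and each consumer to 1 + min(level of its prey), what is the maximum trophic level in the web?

Producers (level 1): Pondweed, Algae, Diatoms.
Following each consumer down to its lowest-level prey: Algae → Tadpole → Water Beetle → Largemouth Bass (levels 1 through 4).
All prey of Largemouth Bass (Water Beetle 3, Newt 3) are at level 3 or above, so Largemouth Bass is at level 1 + 3 = 4.
Every consumer has at least one prey at level 3 or below, so none exceeds level 4.

4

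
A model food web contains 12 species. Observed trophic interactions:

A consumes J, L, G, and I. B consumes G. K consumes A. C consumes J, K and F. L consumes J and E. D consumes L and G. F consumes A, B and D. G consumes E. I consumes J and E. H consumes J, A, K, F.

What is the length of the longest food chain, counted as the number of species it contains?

One longest chain: E → I → A → K → C.
It has 5 species and 4 links.

5 species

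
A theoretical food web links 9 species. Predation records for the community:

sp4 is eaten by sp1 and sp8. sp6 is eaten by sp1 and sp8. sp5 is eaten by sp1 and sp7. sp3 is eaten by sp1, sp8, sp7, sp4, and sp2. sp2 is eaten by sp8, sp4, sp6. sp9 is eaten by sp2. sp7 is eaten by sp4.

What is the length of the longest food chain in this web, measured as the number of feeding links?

3 links

One longest chain: sp3 → sp2 → sp4 → sp1.
It has 4 species and 3 links.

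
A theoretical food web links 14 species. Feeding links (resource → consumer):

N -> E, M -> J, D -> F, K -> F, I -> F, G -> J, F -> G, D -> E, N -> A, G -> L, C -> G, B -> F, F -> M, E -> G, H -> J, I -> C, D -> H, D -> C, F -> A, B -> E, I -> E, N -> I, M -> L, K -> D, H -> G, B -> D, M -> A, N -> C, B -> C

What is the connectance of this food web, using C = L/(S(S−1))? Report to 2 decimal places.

C = 0.16

The web has S = 14 species and L = 29 feeding links.
C = L / (S(S−1)) = 29 / 182 = 0.1593 ≈ 0.16.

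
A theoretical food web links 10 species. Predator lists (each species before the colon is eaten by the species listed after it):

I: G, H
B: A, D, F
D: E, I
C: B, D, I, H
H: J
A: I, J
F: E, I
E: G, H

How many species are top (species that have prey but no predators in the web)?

Top species (has prey, but nothing eats it): G, J.
Count: 2.

2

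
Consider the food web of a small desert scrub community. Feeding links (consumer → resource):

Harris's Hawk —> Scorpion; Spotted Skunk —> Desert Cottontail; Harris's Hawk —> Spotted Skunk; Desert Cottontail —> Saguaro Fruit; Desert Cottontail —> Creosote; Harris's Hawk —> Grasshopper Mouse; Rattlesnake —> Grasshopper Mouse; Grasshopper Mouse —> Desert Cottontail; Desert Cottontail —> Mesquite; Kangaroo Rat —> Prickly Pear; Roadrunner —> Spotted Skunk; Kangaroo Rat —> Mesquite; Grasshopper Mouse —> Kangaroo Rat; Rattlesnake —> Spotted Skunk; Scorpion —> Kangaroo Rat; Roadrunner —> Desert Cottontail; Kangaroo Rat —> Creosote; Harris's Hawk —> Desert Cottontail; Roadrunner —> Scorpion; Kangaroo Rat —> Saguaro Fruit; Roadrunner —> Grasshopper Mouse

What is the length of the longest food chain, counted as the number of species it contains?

One longest chain: Mesquite → Kangaroo Rat → Scorpion → Harris's Hawk.
It has 4 species and 3 links.

4 species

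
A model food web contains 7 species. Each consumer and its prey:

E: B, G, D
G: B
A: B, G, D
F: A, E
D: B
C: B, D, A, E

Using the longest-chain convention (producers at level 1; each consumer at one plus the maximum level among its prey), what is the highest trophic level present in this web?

Producers (level 1): B.
B → G → A → F gives F level 4.
No species has a prey at level 4, so no species reaches level 5.

4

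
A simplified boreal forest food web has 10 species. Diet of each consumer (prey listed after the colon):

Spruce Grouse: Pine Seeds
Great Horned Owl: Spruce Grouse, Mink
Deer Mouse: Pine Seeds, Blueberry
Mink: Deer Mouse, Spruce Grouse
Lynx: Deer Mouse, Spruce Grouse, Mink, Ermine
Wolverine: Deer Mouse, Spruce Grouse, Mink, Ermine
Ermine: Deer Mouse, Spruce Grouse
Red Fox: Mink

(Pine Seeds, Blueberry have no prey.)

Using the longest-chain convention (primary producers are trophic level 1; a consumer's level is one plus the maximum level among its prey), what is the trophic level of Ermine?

Trophic level 3

Pine Seeds is a producer → level 1.
Deer Mouse eats Pine Seeds (level 1); other prey at levels: Blueberry 1 → level 2.
Ermine eats Deer Mouse (level 2); other prey at levels: Spruce Grouse 2 → level 3.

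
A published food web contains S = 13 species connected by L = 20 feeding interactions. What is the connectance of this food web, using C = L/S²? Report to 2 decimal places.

The web has S = 13 species and L = 20 feeding links.
C = L / S² = 20 / 169 = 0.1183 ≈ 0.12.

C = 0.12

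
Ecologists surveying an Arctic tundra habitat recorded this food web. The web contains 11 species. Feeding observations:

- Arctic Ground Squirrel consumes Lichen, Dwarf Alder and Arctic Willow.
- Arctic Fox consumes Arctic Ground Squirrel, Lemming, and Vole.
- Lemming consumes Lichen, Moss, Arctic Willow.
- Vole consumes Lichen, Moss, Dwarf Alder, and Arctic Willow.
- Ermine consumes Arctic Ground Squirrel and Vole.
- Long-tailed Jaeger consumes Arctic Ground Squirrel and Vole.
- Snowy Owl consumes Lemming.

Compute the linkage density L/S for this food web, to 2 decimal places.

There are L = 18 links among S = 11 species.
L/S = 18/11 = 1.6364 ≈ 1.64.

L/S = 1.64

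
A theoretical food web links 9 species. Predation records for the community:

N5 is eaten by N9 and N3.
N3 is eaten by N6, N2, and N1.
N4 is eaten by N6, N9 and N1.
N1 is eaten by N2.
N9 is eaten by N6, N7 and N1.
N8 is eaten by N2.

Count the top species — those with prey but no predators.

3

Top species (has prey, but nothing eats it): N7, N6, N2.
Count: 3.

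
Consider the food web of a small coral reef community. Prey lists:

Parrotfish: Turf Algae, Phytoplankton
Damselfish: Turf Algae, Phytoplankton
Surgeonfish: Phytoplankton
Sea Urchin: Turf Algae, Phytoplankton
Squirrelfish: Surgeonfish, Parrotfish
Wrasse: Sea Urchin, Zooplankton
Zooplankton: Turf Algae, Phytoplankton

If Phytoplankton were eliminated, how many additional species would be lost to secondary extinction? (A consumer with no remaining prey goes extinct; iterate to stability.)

Remove Phytoplankton.
Round 1: Surgeonfish (all prey gone) → extinct.
No further losses. Total secondary extinctions: 1.

1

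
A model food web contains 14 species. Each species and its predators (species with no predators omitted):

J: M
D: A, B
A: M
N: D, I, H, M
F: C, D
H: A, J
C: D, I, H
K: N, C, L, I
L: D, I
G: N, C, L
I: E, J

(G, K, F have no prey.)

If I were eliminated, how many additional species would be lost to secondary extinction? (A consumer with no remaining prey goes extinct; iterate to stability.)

Remove I.
Round 1: E (all prey gone) → extinct.
No further losses. Total secondary extinctions: 1.

1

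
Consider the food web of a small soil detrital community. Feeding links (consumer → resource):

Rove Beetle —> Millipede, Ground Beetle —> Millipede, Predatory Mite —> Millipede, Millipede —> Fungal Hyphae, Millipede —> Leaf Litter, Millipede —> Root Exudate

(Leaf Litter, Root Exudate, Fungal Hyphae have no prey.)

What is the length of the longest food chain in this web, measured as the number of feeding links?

One longest chain: Leaf Litter → Millipede → Ground Beetle.
It has 3 species and 2 links.

2 links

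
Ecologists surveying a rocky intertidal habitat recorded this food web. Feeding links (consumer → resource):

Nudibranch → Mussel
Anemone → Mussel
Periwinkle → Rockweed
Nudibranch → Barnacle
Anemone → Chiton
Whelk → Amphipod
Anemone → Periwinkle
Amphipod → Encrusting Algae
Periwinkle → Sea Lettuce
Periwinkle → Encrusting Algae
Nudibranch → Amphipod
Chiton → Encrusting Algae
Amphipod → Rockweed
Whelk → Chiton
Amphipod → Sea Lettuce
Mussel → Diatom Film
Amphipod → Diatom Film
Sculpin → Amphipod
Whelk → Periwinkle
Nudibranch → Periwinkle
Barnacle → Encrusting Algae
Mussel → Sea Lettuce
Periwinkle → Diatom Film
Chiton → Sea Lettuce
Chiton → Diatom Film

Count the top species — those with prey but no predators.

Top species (has prey, but nothing eats it): Anemone, Sculpin, Whelk, Nudibranch.
Count: 4.

4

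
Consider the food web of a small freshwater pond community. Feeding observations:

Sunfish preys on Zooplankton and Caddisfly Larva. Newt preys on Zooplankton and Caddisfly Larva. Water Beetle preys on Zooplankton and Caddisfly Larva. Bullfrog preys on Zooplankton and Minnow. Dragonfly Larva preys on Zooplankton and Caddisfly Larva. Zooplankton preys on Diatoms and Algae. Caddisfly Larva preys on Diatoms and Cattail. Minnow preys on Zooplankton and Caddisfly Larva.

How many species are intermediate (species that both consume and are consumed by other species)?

3

Intermediate species (has both prey and predators): Zooplankton, Caddisfly Larva, Minnow.
Count: 3.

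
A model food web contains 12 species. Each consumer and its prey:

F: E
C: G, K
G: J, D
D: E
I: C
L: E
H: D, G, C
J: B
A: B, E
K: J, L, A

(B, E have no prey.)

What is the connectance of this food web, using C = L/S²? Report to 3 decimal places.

The web has S = 12 species and L = 17 feeding links.
C = L / S² = 17 / 144 = 0.1181 ≈ 0.118.

C = 0.118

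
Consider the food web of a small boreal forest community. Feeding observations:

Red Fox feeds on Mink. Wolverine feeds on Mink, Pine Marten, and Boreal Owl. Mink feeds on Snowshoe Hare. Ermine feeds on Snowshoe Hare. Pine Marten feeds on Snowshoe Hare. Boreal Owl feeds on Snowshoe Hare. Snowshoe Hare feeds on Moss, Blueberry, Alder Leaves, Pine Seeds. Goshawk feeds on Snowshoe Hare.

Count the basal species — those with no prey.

4

Basal species (no prey listed): Blueberry, Pine Seeds, Alder Leaves, Moss.
Count: 4.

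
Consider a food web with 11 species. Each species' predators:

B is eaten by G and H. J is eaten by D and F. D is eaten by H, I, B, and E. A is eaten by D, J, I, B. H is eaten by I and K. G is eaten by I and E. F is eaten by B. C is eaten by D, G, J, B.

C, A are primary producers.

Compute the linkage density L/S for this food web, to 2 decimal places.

L/S = 1.91

There are L = 21 links among S = 11 species.
L/S = 21/11 = 1.9091 ≈ 1.91.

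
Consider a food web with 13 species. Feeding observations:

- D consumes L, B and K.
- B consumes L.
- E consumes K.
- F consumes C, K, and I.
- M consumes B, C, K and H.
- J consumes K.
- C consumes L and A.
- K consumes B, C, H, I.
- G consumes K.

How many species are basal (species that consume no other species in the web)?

Basal species (no prey listed): H, I, A, L.
Count: 4.

4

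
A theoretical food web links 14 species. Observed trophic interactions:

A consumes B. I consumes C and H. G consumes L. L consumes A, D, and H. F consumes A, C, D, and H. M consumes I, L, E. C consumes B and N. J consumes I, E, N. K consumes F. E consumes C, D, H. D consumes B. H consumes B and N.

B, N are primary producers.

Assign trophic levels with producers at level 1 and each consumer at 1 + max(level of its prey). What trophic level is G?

Trophic level 4

B is a producer → level 1.
D eats B → level 2.
L eats D (level 2); other prey at levels: A 2, H 2 → level 3.
G eats L → level 4.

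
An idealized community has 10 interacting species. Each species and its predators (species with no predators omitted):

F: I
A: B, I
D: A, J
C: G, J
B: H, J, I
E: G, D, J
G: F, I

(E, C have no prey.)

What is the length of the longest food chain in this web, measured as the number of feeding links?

4 links

One longest chain: E → D → A → B → H.
It has 5 species and 4 links.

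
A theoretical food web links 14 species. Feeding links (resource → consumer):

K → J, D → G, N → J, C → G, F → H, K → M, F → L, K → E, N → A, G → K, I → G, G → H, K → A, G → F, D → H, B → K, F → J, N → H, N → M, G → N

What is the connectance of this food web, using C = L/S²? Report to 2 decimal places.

The web has S = 14 species and L = 20 feeding links.
C = L / S² = 20 / 196 = 0.1020 ≈ 0.10.

C = 0.10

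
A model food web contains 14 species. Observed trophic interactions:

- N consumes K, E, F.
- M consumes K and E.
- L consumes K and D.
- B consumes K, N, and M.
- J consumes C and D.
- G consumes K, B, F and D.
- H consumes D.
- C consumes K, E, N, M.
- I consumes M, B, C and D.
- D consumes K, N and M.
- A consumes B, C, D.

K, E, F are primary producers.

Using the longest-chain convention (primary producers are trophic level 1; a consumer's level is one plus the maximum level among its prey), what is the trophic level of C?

K is a producer → level 1.
N eats K (level 1); other prey at levels: E 1, F 1 → level 2.
C eats N (level 2); other prey at levels: K 1, E 1, M 2 → level 3.

Trophic level 3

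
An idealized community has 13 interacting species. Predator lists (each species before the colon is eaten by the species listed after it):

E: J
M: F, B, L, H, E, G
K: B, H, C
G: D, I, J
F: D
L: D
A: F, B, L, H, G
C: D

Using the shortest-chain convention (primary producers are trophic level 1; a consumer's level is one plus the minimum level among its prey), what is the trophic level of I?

A is a producer → level 1.
G eats A → level 2.
I eats G → level 3.
No prey of I is below level 2, so 3 is the minimum.

Trophic level 3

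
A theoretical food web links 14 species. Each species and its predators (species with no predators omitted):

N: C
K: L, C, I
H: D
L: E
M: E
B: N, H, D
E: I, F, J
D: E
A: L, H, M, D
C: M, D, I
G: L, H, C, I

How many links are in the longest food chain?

One longest chain: B → N → C → M → E → I.
It has 6 species and 5 links.

5 links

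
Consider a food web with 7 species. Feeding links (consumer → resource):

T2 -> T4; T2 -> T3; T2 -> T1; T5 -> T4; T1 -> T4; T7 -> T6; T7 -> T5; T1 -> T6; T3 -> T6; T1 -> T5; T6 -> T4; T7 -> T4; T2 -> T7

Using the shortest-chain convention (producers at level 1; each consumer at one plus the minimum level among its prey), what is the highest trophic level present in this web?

Producers (level 1): T4.
Following each consumer down to its lowest-level prey: T4 → T6 → T3 (levels 1 through 3).
All prey of T3 (T6 2) are at level 2 or above, so T3 is at level 1 + 2 = 3.
Every consumer has at least one prey at level 2 or below, so none exceeds level 3.

3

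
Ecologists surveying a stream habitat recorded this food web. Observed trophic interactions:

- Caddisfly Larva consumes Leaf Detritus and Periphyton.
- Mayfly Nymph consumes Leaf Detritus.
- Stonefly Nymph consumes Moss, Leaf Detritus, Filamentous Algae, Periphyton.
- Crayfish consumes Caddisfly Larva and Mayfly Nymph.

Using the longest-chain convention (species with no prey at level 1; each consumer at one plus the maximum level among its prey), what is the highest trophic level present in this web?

3

Basal resources (level 1): Filamentous Algae, Moss, Periphyton, Leaf Detritus.
Periphyton → Caddisfly Larva → Crayfish gives Crayfish level 3.
No species has a prey at level 3, so no species reaches level 4.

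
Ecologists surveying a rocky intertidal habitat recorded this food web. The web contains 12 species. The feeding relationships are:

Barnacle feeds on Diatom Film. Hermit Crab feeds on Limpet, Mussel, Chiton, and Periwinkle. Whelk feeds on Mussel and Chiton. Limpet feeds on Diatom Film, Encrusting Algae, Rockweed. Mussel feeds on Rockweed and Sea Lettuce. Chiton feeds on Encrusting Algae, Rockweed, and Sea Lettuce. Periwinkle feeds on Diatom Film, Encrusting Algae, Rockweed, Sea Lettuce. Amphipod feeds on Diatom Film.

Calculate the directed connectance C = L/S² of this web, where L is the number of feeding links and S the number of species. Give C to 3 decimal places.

The web has S = 12 species and L = 20 feeding links.
C = L / S² = 20 / 144 = 0.1389 ≈ 0.139.

C = 0.139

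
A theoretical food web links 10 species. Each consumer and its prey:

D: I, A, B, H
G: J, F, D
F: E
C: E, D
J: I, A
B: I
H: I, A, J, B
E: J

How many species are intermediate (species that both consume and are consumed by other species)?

Intermediate species (has both prey and predators): J, B, H, E, F, D.
Count: 6.

6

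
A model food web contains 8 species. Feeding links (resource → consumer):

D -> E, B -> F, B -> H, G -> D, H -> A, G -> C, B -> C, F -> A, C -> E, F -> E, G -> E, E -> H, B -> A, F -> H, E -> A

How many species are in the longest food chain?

5 species

One longest chain: G → D → E → H → A.
It has 5 species and 4 links.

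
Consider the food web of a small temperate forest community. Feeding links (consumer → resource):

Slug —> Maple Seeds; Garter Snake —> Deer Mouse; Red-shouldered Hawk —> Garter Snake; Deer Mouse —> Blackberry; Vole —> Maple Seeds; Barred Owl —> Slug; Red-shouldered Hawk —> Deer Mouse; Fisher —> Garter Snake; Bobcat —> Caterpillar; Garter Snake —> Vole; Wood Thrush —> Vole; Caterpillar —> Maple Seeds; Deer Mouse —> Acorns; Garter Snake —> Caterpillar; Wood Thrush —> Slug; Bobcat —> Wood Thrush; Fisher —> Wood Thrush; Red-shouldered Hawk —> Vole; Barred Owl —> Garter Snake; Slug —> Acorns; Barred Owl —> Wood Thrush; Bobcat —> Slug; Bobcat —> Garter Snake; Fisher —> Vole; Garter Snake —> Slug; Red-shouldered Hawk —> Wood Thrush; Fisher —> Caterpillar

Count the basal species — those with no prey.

3

Basal species (no prey listed): Maple Seeds, Acorns, Blackberry.
Count: 3.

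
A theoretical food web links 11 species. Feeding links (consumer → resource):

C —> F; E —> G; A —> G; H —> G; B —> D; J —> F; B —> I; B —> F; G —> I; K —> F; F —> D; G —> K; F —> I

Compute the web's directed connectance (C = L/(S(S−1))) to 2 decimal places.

C = 0.12

The web has S = 11 species and L = 13 feeding links.
C = L / (S(S−1)) = 13 / 110 = 0.1182 ≈ 0.12.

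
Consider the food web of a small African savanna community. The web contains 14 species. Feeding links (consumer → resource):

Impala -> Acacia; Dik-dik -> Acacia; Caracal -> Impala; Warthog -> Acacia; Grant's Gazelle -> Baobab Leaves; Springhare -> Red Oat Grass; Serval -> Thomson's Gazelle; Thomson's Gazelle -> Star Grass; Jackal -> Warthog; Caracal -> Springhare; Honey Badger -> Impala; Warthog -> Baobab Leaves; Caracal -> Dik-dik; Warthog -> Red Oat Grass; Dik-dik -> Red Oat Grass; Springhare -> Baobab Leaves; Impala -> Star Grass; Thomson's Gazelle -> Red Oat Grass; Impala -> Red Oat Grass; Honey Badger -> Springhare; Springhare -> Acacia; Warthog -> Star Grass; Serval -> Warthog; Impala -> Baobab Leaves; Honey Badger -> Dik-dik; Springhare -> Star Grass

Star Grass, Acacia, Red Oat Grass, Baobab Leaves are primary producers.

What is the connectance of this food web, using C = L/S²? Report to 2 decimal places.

The web has S = 14 species and L = 26 feeding links.
C = L / S² = 26 / 196 = 0.1327 ≈ 0.13.

C = 0.13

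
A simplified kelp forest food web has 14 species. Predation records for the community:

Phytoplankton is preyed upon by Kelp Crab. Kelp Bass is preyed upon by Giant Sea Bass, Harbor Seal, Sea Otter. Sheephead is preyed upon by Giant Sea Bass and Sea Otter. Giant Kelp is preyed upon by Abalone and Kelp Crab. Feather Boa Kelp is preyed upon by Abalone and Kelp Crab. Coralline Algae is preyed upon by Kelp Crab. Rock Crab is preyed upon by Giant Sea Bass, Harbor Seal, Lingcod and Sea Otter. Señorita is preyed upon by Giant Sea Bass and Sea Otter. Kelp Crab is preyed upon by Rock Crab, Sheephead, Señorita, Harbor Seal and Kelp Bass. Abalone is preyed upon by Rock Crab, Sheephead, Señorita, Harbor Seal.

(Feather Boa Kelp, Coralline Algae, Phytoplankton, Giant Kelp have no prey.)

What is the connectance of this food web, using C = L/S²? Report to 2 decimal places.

The web has S = 14 species and L = 26 feeding links.
C = L / S² = 26 / 196 = 0.1327 ≈ 0.13.

C = 0.13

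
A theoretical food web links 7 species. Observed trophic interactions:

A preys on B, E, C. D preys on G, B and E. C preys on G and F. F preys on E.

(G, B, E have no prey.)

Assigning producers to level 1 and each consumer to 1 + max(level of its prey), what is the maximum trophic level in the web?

Producers (level 1): G, B, E.
E → F → C → A gives A level 4.
No species has a prey at level 4, so no species reaches level 5.

4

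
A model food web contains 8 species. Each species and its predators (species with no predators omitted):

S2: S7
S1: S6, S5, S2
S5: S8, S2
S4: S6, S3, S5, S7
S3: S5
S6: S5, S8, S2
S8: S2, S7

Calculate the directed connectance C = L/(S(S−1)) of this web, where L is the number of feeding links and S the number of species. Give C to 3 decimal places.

The web has S = 8 species and L = 16 feeding links.
C = L / (S(S−1)) = 16 / 56 = 0.2857 ≈ 0.286.

C = 0.286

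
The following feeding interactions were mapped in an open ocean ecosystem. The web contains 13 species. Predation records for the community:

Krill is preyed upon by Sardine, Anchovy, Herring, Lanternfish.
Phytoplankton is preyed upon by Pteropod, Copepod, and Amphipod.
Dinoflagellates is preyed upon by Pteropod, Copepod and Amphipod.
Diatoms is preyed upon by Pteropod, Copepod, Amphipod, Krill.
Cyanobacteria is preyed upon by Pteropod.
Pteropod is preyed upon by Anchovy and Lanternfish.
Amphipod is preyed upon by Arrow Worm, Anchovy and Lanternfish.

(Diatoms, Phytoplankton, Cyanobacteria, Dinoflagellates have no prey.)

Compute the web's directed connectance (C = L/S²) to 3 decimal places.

C = 0.118

The web has S = 13 species and L = 20 feeding links.
C = L / S² = 20 / 169 = 0.1183 ≈ 0.118.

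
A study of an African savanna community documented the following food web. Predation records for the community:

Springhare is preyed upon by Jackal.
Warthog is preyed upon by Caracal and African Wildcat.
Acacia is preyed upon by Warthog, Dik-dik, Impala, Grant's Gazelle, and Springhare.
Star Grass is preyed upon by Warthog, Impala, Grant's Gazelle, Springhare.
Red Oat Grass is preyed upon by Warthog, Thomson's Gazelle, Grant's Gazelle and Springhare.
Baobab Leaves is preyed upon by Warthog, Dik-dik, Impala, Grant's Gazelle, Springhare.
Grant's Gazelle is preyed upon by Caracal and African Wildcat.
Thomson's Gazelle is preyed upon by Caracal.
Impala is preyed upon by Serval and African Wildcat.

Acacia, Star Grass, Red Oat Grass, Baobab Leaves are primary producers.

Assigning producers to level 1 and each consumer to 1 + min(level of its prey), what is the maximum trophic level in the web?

3

Producers (level 1): Acacia, Star Grass, Red Oat Grass, Baobab Leaves.
Following each consumer down to its lowest-level prey: Acacia → Impala → Serval (levels 1 through 3).
All prey of Serval (Impala 2) are at level 2 or above, so Serval is at level 1 + 2 = 3.
Every consumer has at least one prey at level 2 or below, so none exceeds level 3.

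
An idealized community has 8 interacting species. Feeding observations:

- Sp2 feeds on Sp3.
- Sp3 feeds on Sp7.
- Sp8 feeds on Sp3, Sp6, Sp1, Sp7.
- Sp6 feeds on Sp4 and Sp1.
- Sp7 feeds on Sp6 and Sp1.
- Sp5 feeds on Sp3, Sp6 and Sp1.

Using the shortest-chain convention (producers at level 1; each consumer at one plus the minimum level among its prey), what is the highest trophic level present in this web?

Producers (level 1): Sp1, Sp4.
Following each consumer down to its lowest-level prey: Sp1 → Sp7 → Sp3 → Sp2 (levels 1 through 4).
All prey of Sp2 (Sp3 3) are at level 3 or above, so Sp2 is at level 1 + 3 = 4.
Every consumer has at least one prey at level 3 or below, so none exceeds level 4.

4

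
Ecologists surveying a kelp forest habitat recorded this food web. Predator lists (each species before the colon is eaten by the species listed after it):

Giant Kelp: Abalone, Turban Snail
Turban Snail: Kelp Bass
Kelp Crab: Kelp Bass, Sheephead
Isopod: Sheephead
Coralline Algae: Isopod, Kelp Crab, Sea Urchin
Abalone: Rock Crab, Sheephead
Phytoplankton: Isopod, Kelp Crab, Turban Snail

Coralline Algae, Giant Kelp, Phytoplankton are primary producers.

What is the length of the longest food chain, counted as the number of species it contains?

3 species

One longest chain: Giant Kelp → Abalone → Rock Crab.
It has 3 species and 2 links.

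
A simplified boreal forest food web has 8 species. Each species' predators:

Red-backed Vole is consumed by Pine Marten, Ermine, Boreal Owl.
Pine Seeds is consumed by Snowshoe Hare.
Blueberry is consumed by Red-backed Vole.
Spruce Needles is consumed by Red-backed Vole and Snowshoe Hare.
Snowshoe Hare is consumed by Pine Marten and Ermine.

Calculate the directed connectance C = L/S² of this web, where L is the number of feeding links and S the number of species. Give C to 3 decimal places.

The web has S = 8 species and L = 9 feeding links.
C = L / S² = 9 / 64 = 0.1406 ≈ 0.141.

C = 0.141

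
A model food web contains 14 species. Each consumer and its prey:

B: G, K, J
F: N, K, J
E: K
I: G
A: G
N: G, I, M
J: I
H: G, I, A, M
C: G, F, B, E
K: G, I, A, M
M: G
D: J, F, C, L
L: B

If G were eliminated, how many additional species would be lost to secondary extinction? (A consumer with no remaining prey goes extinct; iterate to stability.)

13

Remove G.
Round 1: I (all prey gone), A (all prey gone), M (all prey gone) → extinct.
Round 2: N (all prey gone), K (all prey gone), J (all prey gone), H (all prey gone) → extinct.
Round 3: F (all prey gone), B (all prey gone), E (all prey gone) → extinct.
Round 4: C (all prey gone), L (all prey gone) → extinct.
Round 5: D (all prey gone) → extinct.
No further losses. Total secondary extinctions: 13.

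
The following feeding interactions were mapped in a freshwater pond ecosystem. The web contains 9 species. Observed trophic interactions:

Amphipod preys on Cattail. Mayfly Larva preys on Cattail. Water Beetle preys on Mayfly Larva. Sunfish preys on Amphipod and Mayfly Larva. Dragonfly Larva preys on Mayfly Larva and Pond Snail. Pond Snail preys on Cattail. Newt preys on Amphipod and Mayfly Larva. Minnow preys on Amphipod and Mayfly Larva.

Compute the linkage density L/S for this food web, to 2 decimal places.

There are L = 12 links among S = 9 species.
L/S = 12/9 = 1.3333 ≈ 1.33.

L/S = 1.33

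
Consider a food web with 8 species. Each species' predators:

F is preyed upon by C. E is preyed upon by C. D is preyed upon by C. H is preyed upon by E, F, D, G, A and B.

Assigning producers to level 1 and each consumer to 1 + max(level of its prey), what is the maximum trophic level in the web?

Producers (level 1): H.
H → E → C gives C level 3.
No species has a prey at level 3, so no species reaches level 4.

3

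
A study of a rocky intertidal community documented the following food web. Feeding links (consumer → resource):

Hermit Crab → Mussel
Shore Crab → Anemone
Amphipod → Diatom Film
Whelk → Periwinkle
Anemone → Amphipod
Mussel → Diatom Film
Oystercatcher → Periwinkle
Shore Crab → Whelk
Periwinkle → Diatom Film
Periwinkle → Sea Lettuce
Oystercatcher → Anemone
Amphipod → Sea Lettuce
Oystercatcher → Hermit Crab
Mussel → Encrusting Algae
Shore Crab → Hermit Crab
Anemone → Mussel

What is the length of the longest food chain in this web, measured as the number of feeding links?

3 links

One longest chain: Diatom Film → Amphipod → Anemone → Oystercatcher.
It has 4 species and 3 links.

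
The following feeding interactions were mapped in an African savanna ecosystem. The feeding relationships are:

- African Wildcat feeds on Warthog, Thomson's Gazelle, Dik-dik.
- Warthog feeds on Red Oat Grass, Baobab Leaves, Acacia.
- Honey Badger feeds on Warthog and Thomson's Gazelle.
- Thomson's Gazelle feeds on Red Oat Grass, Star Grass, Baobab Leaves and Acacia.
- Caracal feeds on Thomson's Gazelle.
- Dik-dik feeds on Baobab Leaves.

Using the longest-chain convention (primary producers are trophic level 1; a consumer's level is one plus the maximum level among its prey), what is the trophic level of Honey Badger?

Trophic level 3

Baobab Leaves is a producer → level 1.
Thomson's Gazelle eats Baobab Leaves (level 1); other prey at levels: Red Oat Grass 1, Acacia 1, Star Grass 1 → level 2.
Honey Badger eats Thomson's Gazelle (level 2); other prey at levels: Warthog 2 → level 3.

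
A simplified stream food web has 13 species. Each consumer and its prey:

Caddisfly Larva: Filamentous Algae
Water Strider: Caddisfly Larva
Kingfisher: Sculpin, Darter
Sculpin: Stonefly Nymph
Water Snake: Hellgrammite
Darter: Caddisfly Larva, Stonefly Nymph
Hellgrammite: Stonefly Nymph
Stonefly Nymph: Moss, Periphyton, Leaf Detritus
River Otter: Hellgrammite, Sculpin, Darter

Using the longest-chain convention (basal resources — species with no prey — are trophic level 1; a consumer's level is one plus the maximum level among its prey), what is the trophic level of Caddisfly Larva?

Filamentous Algae has no prey (basal) → level 1.
Caddisfly Larva eats Filamentous Algae → level 2.

Trophic level 2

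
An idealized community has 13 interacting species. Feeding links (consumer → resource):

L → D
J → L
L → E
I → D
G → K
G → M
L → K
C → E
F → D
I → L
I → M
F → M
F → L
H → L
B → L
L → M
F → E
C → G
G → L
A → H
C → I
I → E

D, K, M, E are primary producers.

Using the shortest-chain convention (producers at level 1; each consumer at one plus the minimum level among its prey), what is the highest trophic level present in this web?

4

Producers (level 1): D, K, M, E.
Following each consumer down to its lowest-level prey: D → L → H → A (levels 1 through 4).
All prey of A (H 3) are at level 3 or above, so A is at level 1 + 3 = 4.
Every consumer has at least one prey at level 3 or below, so none exceeds level 4.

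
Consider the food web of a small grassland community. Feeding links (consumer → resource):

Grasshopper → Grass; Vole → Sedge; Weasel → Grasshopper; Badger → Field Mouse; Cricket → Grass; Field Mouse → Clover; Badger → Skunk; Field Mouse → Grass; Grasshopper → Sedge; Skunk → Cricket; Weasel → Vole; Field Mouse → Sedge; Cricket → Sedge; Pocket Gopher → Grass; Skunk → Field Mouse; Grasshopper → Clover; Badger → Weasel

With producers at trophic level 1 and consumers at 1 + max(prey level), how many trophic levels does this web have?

4

Producers (level 1): Sedge, Clover, Grass.
Sedge → Grasshopper → Weasel → Badger gives Badger level 4.
No species has a prey at level 4, so no species reaches level 5.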